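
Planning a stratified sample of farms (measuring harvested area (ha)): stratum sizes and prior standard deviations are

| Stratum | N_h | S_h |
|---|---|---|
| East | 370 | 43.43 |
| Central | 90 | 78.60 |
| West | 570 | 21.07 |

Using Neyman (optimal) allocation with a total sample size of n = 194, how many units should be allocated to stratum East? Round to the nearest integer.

89

Neyman allocation: n_h = n · N_h S_h / Σ N_i S_i, with n = 194.
  stratum East: N_h·S_h = 370·43.43 = 16069.10
  stratum Central: N_h·S_h = 90·78.60 = 7074.00
  stratum West: N_h·S_h = 570·21.07 = 12009.90
Σ N_h S_h = 35153.00
n for stratum East = 194·16069.10/35153.00 = 88.681 → 89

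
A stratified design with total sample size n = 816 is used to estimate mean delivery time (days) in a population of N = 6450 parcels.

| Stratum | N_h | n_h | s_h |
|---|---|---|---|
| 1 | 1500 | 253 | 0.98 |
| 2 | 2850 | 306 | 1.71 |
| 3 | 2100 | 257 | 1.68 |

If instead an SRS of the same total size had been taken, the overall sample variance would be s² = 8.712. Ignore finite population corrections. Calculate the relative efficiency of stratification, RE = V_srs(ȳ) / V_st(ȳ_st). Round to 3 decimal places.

V̂(ȳ_st) = Σ W_h² s_h²/n_h, with W_h = N_h/N and N = 6450:
  stratum 1: (1500/6450)²·0.98²/253 = 0.000205303
  stratum 2: (2850/6450)²·1.71²/306 = 0.0018657
  stratum 3: (2100/6450)²·1.68²/257 = 0.00116414
V_st = 0.00323514
V_srs = s²/n = 8.712/816 = 0.0106765
Relative efficiency = V_srs / V_st = 0.0106765/0.00323514 = 3.3002

RE ≈ 3.300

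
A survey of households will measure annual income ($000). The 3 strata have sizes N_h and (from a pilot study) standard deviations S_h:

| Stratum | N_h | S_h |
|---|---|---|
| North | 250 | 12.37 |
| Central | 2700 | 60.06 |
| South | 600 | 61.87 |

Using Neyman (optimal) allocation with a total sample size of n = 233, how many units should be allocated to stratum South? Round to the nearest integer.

Neyman allocation: n_h = n · N_h S_h / Σ N_i S_i, with n = 233.
  stratum North: N_h·S_h = 250·12.37 = 3092.50
  stratum Central: N_h·S_h = 2700·60.06 = 162162.00
  stratum South: N_h·S_h = 600·61.87 = 37122.00
Σ N_h S_h = 202376.50
n for stratum South = 233·37122.00/202376.50 = 42.739 → 43

43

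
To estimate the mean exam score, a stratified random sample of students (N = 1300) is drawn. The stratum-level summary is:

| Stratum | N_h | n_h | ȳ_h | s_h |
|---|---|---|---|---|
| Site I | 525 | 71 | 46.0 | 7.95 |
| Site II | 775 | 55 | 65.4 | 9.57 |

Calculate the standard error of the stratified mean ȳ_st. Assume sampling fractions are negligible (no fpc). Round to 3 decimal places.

SE(ȳ_st) ≈ 0.858

V̂(ȳ_st) = Σ W_h² s_h²/n_h, with W_h = N_h/N and N = 1300:
  stratum Site I: (525/1300)²·7.95²/71 = 0.14518
  stratum Site II: (775/1300)²·9.57²/55 = 0.591804
V̂(ȳ_st) = 0.736984
SE(ȳ_st) = √0.736984 = 0.858478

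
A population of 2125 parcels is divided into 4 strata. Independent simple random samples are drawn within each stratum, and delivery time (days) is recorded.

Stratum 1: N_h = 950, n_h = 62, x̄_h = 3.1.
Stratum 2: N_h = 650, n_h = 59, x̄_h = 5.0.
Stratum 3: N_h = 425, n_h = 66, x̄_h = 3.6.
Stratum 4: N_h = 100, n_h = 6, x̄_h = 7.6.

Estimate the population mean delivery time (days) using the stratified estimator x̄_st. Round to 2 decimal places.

x̄_st ≈ 3.99

N = Σ N_h = 2125. Stratum weights W_h = N_h/N.
x̄_st = (950·3.1 + 650·5.0 + 425·3.6 + 100·7.6) / 2125 = 3.9929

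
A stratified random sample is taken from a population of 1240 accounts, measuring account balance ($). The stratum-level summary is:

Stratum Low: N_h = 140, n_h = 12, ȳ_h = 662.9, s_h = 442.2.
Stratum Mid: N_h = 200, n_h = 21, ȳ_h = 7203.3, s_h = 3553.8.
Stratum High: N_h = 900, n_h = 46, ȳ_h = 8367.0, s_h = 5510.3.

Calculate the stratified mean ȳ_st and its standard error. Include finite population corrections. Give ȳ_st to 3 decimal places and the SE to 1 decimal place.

ȳ_st ≈ 7309.489, SE ≈ 586.6

ȳ_st = Σ W_h ȳ_h = (140·662.9 + 200·7203.3 + 900·8367.0)/1240 = 7309.48871
V̂(ȳ_st) = Σ W_h² (1 − n_h/N_h) s_h²/n_h, with W_h = N_h/N and N = 1240:
  stratum Low: (140/1240)²·(1 − 12/140)·442.2²/12 = 189.911
  stratum Mid: (200/1240)²·(1 − 21/200)·3553.8²/21 = 14002.5
  stratum High: (900/1240)²·(1 − 46/900)·5510.3²/46 = 329951
V̂(ȳ_st) = 344144
SE(ȳ_st) = √344144 = 586.638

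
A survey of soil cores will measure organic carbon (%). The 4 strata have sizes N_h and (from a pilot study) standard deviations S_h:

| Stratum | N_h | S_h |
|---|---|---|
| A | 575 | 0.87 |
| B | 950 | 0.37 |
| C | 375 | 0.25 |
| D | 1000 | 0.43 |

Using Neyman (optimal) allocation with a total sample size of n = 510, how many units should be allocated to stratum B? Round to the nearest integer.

130

Neyman allocation: n_h = n · N_h S_h / Σ N_i S_i, with n = 510.
  stratum A: N_h·S_h = 575·0.87 = 500.25
  stratum B: N_h·S_h = 950·0.37 = 351.50
  stratum C: N_h·S_h = 375·0.25 = 93.75
  stratum D: N_h·S_h = 1000·0.43 = 430.00
Σ N_h S_h = 1375.50
n for stratum B = 510·351.50/1375.50 = 130.327 → 130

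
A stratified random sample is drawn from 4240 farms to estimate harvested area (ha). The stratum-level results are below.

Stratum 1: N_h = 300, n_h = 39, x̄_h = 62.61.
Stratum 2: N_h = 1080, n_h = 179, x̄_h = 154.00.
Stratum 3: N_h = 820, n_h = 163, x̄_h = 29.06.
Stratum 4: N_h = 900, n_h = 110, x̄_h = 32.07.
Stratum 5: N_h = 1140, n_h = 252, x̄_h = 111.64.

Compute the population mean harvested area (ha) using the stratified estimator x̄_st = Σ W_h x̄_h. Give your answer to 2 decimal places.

x̄_st ≈ 86.10

N = Σ N_h = 4240. Stratum weights W_h = N_h/N.
x̄_st = (300·62.61 + 1080·154.00 + 820·29.06 + 900·32.07 + 1140·111.64) / 4240 = 86.1002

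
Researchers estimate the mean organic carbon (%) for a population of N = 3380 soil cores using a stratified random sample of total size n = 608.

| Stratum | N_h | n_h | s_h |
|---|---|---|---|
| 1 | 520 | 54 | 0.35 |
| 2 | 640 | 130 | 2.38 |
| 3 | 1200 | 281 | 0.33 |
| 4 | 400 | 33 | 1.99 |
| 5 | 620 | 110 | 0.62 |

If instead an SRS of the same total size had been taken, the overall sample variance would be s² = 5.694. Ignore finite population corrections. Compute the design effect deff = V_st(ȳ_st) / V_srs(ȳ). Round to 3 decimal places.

V̂(ȳ_st) = Σ W_h² s_h²/n_h, with W_h = N_h/N and N = 3380:
  stratum 1: (520/3380)²·0.35²/54 = 5.36927e-05
  stratum 2: (640/3380)²·2.38²/130 = 0.0015622
  stratum 3: (1200/3380)²·0.33²/281 = 4.88484e-05
  stratum 4: (400/3380)²·1.99²/33 = 0.00168066
  stratum 5: (620/3380)²·0.62²/110 = 0.000117582
V_st = 0.00346298
V_srs = s²/n = 5.694/608 = 0.00936513
deff = V_st / V_srs = 0.00346298/0.00936513 = 0.3698

deff ≈ 0.370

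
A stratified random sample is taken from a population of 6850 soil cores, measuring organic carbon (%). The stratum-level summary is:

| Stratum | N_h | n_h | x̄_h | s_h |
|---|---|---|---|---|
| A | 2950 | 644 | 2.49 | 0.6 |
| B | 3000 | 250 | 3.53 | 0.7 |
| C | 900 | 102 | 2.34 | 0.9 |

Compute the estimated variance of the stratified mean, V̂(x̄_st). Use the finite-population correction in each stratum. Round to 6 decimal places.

V̂(x̄_st) = Σ W_h² (1 − n_h/N_h) s_h²/n_h, with W_h = N_h/N and N = 6850:
  stratum A: (2950/6850)²·(1 − 644/2950)·0.6²/644 = 8.10432e-05
  stratum B: (3000/6850)²·(1 − 250/3000)·0.7²/250 = 0.000344611
  stratum C: (900/6850)²·(1 − 102/900)·0.9²/102 = 0.000121548
V̂(x̄_st) = 0.000547202

V̂(x̄_st) ≈ 0.000547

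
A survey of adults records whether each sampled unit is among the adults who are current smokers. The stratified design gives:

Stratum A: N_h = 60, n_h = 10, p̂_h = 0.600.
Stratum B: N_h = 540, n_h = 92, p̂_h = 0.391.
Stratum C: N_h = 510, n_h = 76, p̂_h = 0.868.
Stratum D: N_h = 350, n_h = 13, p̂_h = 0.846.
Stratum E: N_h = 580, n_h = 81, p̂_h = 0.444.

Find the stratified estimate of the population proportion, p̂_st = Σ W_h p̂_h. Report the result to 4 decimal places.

N = 2040; stratum weights W_h = N_h/N.
p̂_st = Σ W_h p̂_h = (60·0.600 + 540·0.391 + 510·0.868 + 350·0.846 + 580·0.444)/2040 = 0.60953

p̂_st ≈ 0.6095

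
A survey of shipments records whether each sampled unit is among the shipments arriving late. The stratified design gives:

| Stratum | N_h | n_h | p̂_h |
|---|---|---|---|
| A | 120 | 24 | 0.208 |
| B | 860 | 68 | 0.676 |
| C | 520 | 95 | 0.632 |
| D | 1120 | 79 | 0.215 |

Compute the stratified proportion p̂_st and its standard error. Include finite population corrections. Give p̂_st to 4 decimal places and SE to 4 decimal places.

N = 2620; stratum weights W_h = N_h/N.
p̂_st = Σ W_h p̂_h = (120·0.208 + 860·0.676 + 520·0.632 + 1120·0.215)/2620 = 0.44876
V̂(p̂_st) = Σ W_h² (1 − n_h/N_h) p̂_h(1−p̂_h)/(n_h−1):
  stratum A: (120/2620)²·(1 − 24/120)·0.208·0.792/23 = 1.20202e-05
  stratum B: (860/2620)²·(1 − 68/860)·0.676·0.324/67 = 0.000324368
  stratum C: (520/2620)²·(1 − 95/520)·0.632·0.368/94 = 7.96575e-05
  stratum D: (1120/2620)²·(1 − 79/1120)·0.215·0.785/78 = 0.000367519
V̂(p̂_st) = 0.000783565; SE = √V̂ = 0.0279922

p̂_st ≈ 0.4488, SE ≈ 0.0280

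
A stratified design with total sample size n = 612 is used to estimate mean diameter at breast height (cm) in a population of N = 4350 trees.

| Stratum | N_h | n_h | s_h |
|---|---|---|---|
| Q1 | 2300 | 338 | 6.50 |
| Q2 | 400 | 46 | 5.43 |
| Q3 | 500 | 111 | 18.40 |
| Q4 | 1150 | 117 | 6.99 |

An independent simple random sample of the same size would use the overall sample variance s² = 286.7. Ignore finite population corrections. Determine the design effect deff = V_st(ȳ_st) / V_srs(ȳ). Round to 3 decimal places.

V̂(ȳ_st) = Σ W_h² s_h²/n_h, with W_h = N_h/N and N = 4350:
  stratum Q1: (2300/4350)²·6.50²/338 = 0.0349452
  stratum Q2: (400/4350)²·5.43²/46 = 0.0054198
  stratum Q3: (500/4350)²·18.40²/111 = 0.0402971
  stratum Q4: (1150/4350)²·6.99²/117 = 0.0291867
V_st = 0.109849
V_srs = s²/n = 286.7/612 = 0.468464
deff = V_st / V_srs = 0.109849/0.468464 = 0.2345

deff ≈ 0.234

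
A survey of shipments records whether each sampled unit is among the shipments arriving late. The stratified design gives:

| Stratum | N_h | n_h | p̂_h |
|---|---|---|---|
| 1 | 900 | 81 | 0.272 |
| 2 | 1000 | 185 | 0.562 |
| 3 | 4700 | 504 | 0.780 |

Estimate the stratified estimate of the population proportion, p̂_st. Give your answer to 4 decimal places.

p̂_st ≈ 0.6777

N = 6600; stratum weights W_h = N_h/N.
p̂_st = Σ W_h p̂_h = (900·0.272 + 1000·0.562 + 4700·0.780)/6600 = 0.67770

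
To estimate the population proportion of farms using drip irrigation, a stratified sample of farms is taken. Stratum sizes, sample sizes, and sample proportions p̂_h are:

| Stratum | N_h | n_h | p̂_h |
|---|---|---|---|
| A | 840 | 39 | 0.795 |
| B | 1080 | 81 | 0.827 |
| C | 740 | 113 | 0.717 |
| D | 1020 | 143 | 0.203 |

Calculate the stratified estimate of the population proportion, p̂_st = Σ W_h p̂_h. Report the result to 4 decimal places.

p̂_st ≈ 0.6246

N = 3680; stratum weights W_h = N_h/N.
p̂_st = Σ W_h p̂_h = (840·0.795 + 1080·0.827 + 740·0.717 + 1020·0.203)/3680 = 0.62462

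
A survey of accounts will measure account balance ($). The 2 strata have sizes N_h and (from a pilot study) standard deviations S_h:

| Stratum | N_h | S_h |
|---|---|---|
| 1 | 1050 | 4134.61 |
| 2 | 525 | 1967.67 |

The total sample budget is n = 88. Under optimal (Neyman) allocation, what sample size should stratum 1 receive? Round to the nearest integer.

71

Neyman allocation: n_h = n · N_h S_h / Σ N_i S_i, with n = 88.
  stratum 1: N_h·S_h = 1050·4134.61 = 4341340.50
  stratum 2: N_h·S_h = 525·1967.67 = 1033026.75
Σ N_h S_h = 5374367.25
n for stratum 1 = 88·4341340.50/5374367.25 = 71.085 → 71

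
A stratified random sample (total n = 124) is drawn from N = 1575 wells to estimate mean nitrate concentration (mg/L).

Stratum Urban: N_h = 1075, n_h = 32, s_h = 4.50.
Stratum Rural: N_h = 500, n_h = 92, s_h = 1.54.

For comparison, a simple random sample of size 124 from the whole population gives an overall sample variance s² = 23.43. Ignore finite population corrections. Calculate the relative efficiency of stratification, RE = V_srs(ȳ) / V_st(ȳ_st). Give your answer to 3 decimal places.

V̂(ȳ_st) = Σ W_h² s_h²/n_h, with W_h = N_h/N and N = 1575:
  stratum Urban: (1075/1575)²·4.50²/32 = 0.294802
  stratum Rural: (500/1575)²·1.54²/92 = 0.00259796
V_st = 0.2974
V_srs = s²/n = 23.43/124 = 0.188952
Relative efficiency = V_srs / V_st = 0.188952/0.2974 = 0.6353

RE ≈ 0.635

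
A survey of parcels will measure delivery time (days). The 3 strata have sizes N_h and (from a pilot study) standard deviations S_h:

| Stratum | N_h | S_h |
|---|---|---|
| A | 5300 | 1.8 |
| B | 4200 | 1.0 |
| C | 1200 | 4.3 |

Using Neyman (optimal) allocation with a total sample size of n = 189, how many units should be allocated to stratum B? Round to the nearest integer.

42

Neyman allocation: n_h = n · N_h S_h / Σ N_i S_i, with n = 189.
  stratum A: N_h·S_h = 5300·1.8 = 9540.00
  stratum B: N_h·S_h = 4200·1.0 = 4200.00
  stratum C: N_h·S_h = 1200·4.3 = 5160.00
Σ N_h S_h = 18900.00
n for stratum B = 189·4200.00/18900.00 = 42.000 → 42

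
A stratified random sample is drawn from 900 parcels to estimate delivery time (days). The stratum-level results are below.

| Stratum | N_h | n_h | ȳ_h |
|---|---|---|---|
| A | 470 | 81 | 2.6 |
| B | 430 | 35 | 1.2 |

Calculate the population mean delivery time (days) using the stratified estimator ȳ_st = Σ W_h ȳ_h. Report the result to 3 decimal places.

ȳ_st ≈ 1.931

N = Σ N_h = 900. Stratum weights W_h = N_h/N.
ȳ_st = (470·2.6 + 430·1.2) / 900 = 1.93111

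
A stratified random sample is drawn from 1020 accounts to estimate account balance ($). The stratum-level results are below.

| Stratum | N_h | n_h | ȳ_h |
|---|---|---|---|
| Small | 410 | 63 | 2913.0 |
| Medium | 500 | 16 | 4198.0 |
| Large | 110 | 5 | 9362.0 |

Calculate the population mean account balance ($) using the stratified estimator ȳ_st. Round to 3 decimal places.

N = Σ N_h = 1020. Stratum weights W_h = N_h/N.
ȳ_st = (410·2913.0 + 500·4198.0 + 110·9362.0) / 1020 = 4238.38235

ȳ_st ≈ 4238.382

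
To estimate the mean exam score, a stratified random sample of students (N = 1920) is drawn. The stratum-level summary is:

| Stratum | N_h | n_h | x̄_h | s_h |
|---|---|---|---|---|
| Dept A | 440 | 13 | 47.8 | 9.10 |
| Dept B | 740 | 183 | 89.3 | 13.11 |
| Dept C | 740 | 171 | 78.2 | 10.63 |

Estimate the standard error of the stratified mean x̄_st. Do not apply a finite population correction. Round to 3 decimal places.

V̂(x̄_st) = Σ W_h² s_h²/n_h, with W_h = N_h/N and N = 1920:
  stratum Dept A: (440/1920)²·9.10²/13 = 0.334536
  stratum Dept B: (740/1920)²·13.11²/183 = 0.139513
  stratum Dept C: (740/1920)²·10.63²/171 = 0.0981593
V̂(x̄_st) = 0.572208
SE(x̄_st) = √0.572208 = 0.756444

SE(x̄_st) ≈ 0.756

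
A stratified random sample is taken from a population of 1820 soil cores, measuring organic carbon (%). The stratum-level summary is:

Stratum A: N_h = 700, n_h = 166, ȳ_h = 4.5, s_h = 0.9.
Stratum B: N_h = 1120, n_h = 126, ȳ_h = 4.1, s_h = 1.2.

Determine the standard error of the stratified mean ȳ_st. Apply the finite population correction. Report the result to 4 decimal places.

V̂(ȳ_st) = Σ W_h² (1 − n_h/N_h) s_h²/n_h, with W_h = N_h/N and N = 1820:
  stratum A: (700/1820)²·(1 − 166/700)·0.9²/166 = 0.000550647
  stratum B: (1120/1820)²·(1 − 126/1120)·1.2²/126 = 0.00384108
V̂(ȳ_st) = 0.00439173
SE(ȳ_st) = √0.00439173 = 0.0662701

SE(ȳ_st) ≈ 0.0663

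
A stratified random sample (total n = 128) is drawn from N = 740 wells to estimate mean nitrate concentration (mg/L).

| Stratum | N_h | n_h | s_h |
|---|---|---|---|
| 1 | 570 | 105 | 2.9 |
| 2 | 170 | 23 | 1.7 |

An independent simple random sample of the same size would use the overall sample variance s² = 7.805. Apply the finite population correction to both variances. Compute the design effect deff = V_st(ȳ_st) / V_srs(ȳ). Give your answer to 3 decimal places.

V̂(ȳ_st) = Σ W_h² (1 − n_h/N_h) s_h²/n_h, with W_h = N_h/N and N = 740:
  stratum 1: (570/740)²·(1 − 105/570)·2.9²/105 = 0.0387678
  stratum 2: (170/740)²·(1 − 23/170)·1.7²/23 = 0.0057342
V_st = 0.044502
V_srs = (1 − 128/740)·7.805/128 = 0.0504293
deff = V_st / V_srs = 0.044502/0.0504293 = 0.8825

deff ≈ 0.882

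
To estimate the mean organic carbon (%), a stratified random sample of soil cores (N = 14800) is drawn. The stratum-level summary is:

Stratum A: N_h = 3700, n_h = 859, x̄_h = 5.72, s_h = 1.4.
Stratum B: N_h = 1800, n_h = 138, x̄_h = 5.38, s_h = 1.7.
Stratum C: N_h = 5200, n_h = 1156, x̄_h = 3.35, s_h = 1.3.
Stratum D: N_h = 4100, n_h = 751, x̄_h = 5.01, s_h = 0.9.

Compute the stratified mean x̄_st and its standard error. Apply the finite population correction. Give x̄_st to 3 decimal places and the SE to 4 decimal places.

x̄_st ≈ 4.649, SE ≈ 0.0246

x̄_st = Σ W_h x̄_h = (3700·5.72 + 1800·5.38 + 5200·3.35 + 4100·5.01)/14800 = 4.64926
V̂(x̄_st) = Σ W_h² (1 − n_h/N_h) s_h²/n_h, with W_h = N_h/N and N = 14800:
  stratum A: (3700/14800)²·(1 − 859/3700)·1.4²/859 = 0.0001095
  stratum B: (1800/14800)²·(1 − 138/1800)·1.7²/138 = 0.000286022
  stratum C: (5200/14800)²·(1 − 1156/5200)·1.3²/1156 = 0.000140352
  stratum D: (4100/14800)²·(1 − 751/4100)·0.9²/751 = 6.76115e-05
V̂(x̄_st) = 0.000603485
SE(x̄_st) = √0.000603485 = 0.0245659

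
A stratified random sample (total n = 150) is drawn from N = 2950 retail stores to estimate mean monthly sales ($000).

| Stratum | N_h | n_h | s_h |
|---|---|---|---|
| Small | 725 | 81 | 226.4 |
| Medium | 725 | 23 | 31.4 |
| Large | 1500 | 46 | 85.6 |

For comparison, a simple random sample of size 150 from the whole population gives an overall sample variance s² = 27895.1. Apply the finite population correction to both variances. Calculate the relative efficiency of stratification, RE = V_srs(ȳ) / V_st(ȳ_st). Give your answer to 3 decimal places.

RE ≈ 2.311

V̂(ȳ_st) = Σ W_h² (1 − n_h/N_h) s_h²/n_h, with W_h = N_h/N and N = 2950:
  stratum Small: (725/2950)²·(1 − 81/725)·226.4²/81 = 33.9506
  stratum Medium: (725/2950)²·(1 − 23/725)·31.4²/23 = 2.50705
  stratum Large: (1500/2950)²·(1 − 46/1500)·85.6²/46 = 39.921
V_st = 76.3787
V_srs = (1 − 150/2950)·27895.1/150 = 176.511
Relative efficiency = V_srs / V_st = 176.511/76.3787 = 2.3110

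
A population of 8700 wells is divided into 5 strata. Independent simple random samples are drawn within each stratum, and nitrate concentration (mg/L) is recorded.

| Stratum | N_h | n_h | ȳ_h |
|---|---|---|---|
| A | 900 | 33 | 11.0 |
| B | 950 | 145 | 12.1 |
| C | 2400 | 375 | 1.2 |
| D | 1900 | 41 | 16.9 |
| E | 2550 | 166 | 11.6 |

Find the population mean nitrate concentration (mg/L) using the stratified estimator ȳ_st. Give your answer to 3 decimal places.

N = Σ N_h = 8700. Stratum weights W_h = N_h/N.
ȳ_st = (900·11.0 + 950·12.1 + 2400·1.2 + 1900·16.9 + 2550·11.6) / 8700 = 9.88103

ȳ_st ≈ 9.881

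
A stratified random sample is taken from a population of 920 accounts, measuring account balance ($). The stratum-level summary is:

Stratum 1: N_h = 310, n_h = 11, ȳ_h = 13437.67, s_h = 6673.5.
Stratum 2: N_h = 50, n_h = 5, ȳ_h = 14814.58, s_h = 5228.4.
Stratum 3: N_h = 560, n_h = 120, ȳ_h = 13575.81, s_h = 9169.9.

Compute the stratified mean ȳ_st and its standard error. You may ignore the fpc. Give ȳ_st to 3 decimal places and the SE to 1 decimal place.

ȳ_st = Σ W_h ȳ_h = (310·13437.67 + 50·14814.58 + 560·13575.81)/920 = 13596.58728
V̂(ȳ_st) = Σ W_h² s_h²/n_h, with W_h = N_h/N and N = 920:
  stratum 1: (310/920)²·6673.5²/11 = 459687
  stratum 2: (50/920)²·5228.4²/5 = 16148.5
  stratum 3: (560/920)²·9169.9²/120 = 259626
V̂(ȳ_st) = 735462
SE(ȳ_st) = √735462 = 857.591

ȳ_st ≈ 13596.587, SE ≈ 857.6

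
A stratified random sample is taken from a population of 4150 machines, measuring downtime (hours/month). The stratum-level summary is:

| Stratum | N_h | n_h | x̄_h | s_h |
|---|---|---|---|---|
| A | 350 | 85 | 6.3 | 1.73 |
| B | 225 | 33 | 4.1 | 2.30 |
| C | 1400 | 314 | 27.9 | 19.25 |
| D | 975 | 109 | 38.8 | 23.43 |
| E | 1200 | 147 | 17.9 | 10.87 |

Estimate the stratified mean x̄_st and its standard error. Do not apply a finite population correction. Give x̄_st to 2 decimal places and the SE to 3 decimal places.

x̄_st = Σ W_h x̄_h = (350·6.3 + 225·4.1 + 1400·27.9 + 975·38.8 + 1200·17.9)/4150 = 24.45723
V̂(x̄_st) = Σ W_h² s_h²/n_h, with W_h = N_h/N and N = 4150:
  stratum A: (350/4150)²·1.73²/85 = 0.000250445
  stratum B: (225/4150)²·2.30²/33 = 0.000471206
  stratum C: (1400/4150)²·19.25²/314 = 0.134305
  stratum D: (975/4150)²·23.43²/109 = 0.277991
  stratum E: (1200/4150)²·10.87²/147 = 0.067206
V̂(x̄_st) = 0.480224
SE(x̄_st) = √0.480224 = 0.692982

x̄_st ≈ 24.46, SE ≈ 0.693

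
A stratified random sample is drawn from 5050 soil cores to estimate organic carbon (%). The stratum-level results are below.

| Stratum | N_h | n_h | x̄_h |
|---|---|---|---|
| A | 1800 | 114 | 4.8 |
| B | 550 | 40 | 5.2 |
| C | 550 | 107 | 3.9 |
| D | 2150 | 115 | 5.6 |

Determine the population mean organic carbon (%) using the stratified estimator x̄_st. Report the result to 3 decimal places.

x̄_st ≈ 5.086

N = Σ N_h = 5050. Stratum weights W_h = N_h/N.
x̄_st = (1800·4.8 + 550·5.2 + 550·3.9 + 2150·5.6) / 5050 = 5.08614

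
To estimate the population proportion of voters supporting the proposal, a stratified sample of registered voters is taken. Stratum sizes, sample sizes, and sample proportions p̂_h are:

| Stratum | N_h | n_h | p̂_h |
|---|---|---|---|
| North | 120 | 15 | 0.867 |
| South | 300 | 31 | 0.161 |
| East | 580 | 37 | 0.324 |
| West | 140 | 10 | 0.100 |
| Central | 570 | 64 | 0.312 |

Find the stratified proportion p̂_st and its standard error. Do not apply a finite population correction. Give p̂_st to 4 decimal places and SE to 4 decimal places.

p̂_st ≈ 0.3112, SE ≈ 0.0364

N = 1710; stratum weights W_h = N_h/N.
p̂_st = Σ W_h p̂_h = (120·0.867 + 300·0.161 + 580·0.324 + 140·0.100 + 570·0.312)/1710 = 0.31117
V̂(p̂_st) = Σ W_h² p̂_h(1−p̂_h)/(n_h−1):
  stratum North: (120/1710)²·0.867·0.133/14 = 4.05614e-05
  stratum South: (300/1710)²·0.161·0.839/30 = 0.000138585
  stratum East: (580/1710)²·0.324·0.676/36 = 0.000699927
  stratum West: (140/1710)²·0.100·0.900/9 = 6.70292e-05
  stratum Central: (570/1710)²·0.312·0.688/63 = 0.000378582
V̂(p̂_st) = 0.00132469; SE = √V̂ = 0.0363962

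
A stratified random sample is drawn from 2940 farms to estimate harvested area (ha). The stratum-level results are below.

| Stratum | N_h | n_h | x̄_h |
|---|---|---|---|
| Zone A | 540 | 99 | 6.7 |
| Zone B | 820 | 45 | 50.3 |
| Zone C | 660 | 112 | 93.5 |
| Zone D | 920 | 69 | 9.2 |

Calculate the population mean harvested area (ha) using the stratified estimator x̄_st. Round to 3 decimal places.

N = Σ N_h = 2940. Stratum weights W_h = N_h/N.
x̄_st = (540·6.7 + 820·50.3 + 660·93.5 + 920·9.2) / 2940 = 39.12857

x̄_st ≈ 39.129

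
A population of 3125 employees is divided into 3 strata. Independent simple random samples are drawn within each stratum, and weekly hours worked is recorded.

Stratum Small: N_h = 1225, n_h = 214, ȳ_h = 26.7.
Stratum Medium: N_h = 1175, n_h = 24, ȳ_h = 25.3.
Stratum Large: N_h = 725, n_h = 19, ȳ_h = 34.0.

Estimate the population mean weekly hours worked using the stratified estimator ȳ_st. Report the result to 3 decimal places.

N = Σ N_h = 3125. Stratum weights W_h = N_h/N.
ȳ_st = (1225·26.7 + 1175·25.3 + 725·34.0) / 3125 = 27.86720

ȳ_st ≈ 27.867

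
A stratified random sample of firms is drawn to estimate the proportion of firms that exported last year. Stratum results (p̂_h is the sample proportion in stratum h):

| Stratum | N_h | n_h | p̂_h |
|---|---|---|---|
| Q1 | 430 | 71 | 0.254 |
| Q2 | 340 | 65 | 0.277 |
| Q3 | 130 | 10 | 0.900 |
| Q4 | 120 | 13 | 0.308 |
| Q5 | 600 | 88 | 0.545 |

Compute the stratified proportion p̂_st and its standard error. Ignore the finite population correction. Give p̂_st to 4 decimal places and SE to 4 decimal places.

N = 1620; stratum weights W_h = N_h/N.
p̂_st = Σ W_h p̂_h = (430·0.254 + 340·0.277 + 130·0.900 + 120·0.308 + 600·0.545)/1620 = 0.42244
V̂(p̂_st) = Σ W_h² p̂_h(1−p̂_h)/(n_h−1):
  stratum Q1: (430/1620)²·0.254·0.746/70 = 0.000190713
  stratum Q2: (340/1620)²·0.277·0.723/64 = 0.000137837
  stratum Q3: (130/1620)²·0.900·0.100/9 = 6.43957e-05
  stratum Q4: (120/1620)²·0.308·0.692/12 = 9.74559e-05
  stratum Q5: (600/1620)²·0.545·0.455/87 = 0.000390986
V̂(p̂_st) = 0.000881388; SE = √V̂ = 0.0296882

p̂_st ≈ 0.4224, SE ≈ 0.0297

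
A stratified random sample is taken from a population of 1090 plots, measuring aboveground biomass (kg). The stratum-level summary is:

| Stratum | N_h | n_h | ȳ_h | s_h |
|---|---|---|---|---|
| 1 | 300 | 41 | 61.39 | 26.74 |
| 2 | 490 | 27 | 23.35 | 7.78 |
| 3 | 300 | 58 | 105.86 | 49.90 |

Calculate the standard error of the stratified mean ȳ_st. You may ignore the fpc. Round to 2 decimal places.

SE(ȳ_st) ≈ 2.24

V̂(ȳ_st) = Σ W_h² s_h²/n_h, with W_h = N_h/N and N = 1090:
  stratum 1: (300/1090)²·26.74²/41 = 1.32108
  stratum 2: (490/1090)²·7.78²/27 = 0.453038
  stratum 3: (300/1090)²·49.90²/58 = 3.25209
V̂(ȳ_st) = 5.02621
SE(ȳ_st) = √5.02621 = 2.24192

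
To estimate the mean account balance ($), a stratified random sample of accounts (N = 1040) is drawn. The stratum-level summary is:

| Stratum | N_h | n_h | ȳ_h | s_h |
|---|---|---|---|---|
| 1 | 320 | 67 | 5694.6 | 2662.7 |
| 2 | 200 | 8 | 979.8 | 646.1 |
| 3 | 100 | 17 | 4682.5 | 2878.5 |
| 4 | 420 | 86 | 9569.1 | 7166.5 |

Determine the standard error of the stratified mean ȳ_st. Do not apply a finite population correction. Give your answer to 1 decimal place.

V̂(ȳ_st) = Σ W_h² s_h²/n_h, with W_h = N_h/N and N = 1040:
  stratum 1: (320/1040)²·2662.7²/67 = 10018.5
  stratum 2: (200/1040)²·646.1²/8 = 1929.76
  stratum 3: (100/1040)²·2878.5²/17 = 4506.27
  stratum 4: (420/1040)²·7166.5²/86 = 97397.5
V̂(ȳ_st) = 113852
SE(ȳ_st) = √113852 = 337.42

SE(ȳ_st) ≈ 337.4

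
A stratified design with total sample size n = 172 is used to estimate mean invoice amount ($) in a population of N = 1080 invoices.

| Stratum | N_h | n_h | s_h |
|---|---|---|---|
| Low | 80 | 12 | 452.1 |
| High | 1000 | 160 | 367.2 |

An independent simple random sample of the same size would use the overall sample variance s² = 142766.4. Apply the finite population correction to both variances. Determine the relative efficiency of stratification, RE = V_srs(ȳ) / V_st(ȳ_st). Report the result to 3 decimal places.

RE ≈ 1.017

V̂(ȳ_st) = Σ W_h² (1 − n_h/N_h) s_h²/n_h, with W_h = N_h/N and N = 1080:
  stratum Low: (80/1080)²·(1 − 12/80)·452.1²/12 = 79.44
  stratum High: (1000/1080)²·(1 − 160/1000)·367.2²/160 = 606.9
V_st = 686.34
V_srs = (1 − 172/1080)·142766.4/172 = 697.846
Relative efficiency = V_srs / V_st = 697.846/686.34 = 1.0168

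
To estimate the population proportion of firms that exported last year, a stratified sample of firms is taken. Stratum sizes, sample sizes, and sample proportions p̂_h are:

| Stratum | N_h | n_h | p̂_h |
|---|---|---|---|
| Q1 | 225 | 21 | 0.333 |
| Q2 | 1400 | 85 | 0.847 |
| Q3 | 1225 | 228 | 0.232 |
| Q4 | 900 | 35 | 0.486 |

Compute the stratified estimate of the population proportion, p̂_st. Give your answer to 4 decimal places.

N = 3750; stratum weights W_h = N_h/N.
p̂_st = Σ W_h p̂_h = (225·0.333 + 1400·0.847 + 1225·0.232 + 900·0.486)/3750 = 0.52862

p̂_st ≈ 0.5286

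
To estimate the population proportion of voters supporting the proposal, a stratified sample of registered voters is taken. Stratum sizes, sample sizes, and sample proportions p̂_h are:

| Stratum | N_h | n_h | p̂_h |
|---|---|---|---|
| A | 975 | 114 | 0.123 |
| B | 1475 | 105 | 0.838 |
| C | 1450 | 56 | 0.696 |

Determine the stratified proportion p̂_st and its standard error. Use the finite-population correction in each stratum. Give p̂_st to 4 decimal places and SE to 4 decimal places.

p̂_st ≈ 0.6065, SE ≈ 0.0272

N = 3900; stratum weights W_h = N_h/N.
p̂_st = Σ W_h p̂_h = (975·0.123 + 1475·0.838 + 1450·0.696)/3900 = 0.60646
V̂(p̂_st) = Σ W_h² (1 − n_h/N_h) p̂_h(1−p̂_h)/(n_h−1):
  stratum A: (975/3900)²·(1 − 114/975)·0.123·0.877/113 = 5.26872e-05
  stratum B: (1475/3900)²·(1 − 105/1475)·0.838·0.162/104 = 0.000173424
  stratum C: (1450/3900)²·(1 − 56/1450)·0.696·0.304/55 = 0.000511236
V̂(p̂_st) = 0.000737347; SE = √V̂ = 0.0271541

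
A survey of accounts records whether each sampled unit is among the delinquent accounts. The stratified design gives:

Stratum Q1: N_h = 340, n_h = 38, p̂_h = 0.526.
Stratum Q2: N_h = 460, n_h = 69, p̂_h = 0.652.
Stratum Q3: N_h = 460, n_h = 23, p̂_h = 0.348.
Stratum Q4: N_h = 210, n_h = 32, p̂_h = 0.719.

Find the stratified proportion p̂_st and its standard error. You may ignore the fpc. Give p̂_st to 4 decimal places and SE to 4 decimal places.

p̂_st ≈ 0.5373, SE ≈ 0.0428

N = 1470; stratum weights W_h = N_h/N.
p̂_st = Σ W_h p̂_h = (340·0.526 + 460·0.652 + 460·0.348 + 210·0.719)/1470 = 0.53730
V̂(p̂_st) = Σ W_h² p̂_h(1−p̂_h)/(n_h−1):
  stratum Q1: (340/1470)²·0.526·0.474/37 = 0.000360484
  stratum Q2: (460/1470)²·0.652·0.348/68 = 0.000326737
  stratum Q3: (460/1470)²·0.348·0.652/22 = 0.00100992
  stratum Q4: (210/1470)²·0.719·0.281/31 = 0.000133008
V̂(p̂_st) = 0.00183014; SE = √V̂ = 0.0427802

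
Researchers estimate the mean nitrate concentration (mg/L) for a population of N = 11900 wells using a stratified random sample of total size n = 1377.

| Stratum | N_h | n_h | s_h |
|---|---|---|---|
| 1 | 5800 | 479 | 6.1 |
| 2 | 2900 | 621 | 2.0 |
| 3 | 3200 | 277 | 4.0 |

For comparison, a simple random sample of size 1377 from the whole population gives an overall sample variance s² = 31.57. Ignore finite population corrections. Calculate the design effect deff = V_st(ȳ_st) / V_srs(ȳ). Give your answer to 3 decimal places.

deff ≈ 1.004

V̂(ȳ_st) = Σ W_h² s_h²/n_h, with W_h = N_h/N and N = 11900:
  stratum 1: (5800/11900)²·6.1²/479 = 0.0184538
  stratum 2: (2900/11900)²·2.0²/621 = 0.000382534
  stratum 3: (3200/11900)²·4.0²/277 = 0.00417682
V_st = 0.0230132
V_srs = s²/n = 31.57/1377 = 0.0229267
deff = V_st / V_srs = 0.0230132/0.0229267 = 1.0038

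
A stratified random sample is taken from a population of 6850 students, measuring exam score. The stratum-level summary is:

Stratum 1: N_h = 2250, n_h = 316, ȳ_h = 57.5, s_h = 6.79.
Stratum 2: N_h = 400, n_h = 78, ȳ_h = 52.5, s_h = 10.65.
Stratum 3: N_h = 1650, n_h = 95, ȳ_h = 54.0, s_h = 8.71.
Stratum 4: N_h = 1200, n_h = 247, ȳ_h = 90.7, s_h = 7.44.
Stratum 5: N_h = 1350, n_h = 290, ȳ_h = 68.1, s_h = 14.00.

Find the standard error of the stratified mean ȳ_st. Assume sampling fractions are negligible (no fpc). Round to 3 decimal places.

SE(ȳ_st) ≈ 0.316

V̂(ȳ_st) = Σ W_h² s_h²/n_h, with W_h = N_h/N and N = 6850:
  stratum 1: (2250/6850)²·6.79²/316 = 0.0157411
  stratum 2: (400/6850)²·10.65²/78 = 0.00495842
  stratum 3: (1650/6850)²·8.71²/95 = 0.046334
  stratum 4: (1200/6850)²·7.44²/247 = 0.00687749
  stratum 5: (1350/6850)²·14.00²/290 = 0.0262509
V̂(ȳ_st) = 0.100162
SE(ȳ_st) = √0.100162 = 0.316484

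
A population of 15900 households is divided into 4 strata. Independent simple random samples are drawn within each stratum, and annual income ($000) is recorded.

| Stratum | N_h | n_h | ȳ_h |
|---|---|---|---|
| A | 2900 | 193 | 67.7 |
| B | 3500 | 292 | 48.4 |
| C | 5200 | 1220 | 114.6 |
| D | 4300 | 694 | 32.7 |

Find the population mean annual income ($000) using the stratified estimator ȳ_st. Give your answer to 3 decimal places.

ȳ_st ≈ 69.325

N = Σ N_h = 15900. Stratum weights W_h = N_h/N.
ȳ_st = (2900·67.7 + 3500·48.4 + 5200·114.6 + 4300·32.7) / 15900 = 69.32453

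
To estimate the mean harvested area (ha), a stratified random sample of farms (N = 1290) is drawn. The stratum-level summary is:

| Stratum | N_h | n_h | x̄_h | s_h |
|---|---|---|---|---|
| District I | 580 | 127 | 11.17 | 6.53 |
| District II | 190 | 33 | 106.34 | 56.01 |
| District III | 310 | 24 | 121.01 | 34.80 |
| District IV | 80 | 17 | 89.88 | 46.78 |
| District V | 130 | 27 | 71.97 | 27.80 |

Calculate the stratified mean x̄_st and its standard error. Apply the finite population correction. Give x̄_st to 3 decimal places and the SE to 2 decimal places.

x̄_st = Σ W_h x̄_h = (580·11.17 + 190·106.34 + 310·121.01 + 80·89.88 + 130·71.97)/1290 = 62.59132
V̂(x̄_st) = Σ W_h² (1 − n_h/N_h) s_h²/n_h, with W_h = N_h/N and N = 1290:
  stratum District I: (580/1290)²·(1 − 127/580)·6.53²/127 = 0.0530114
  stratum District II: (190/1290)²·(1 − 33/190)·56.01²/33 = 1.70408
  stratum District III: (310/1290)²·(1 − 24/310)·34.80²/24 = 2.68841
  stratum District IV: (80/1290)²·(1 − 17/80)·46.78²/17 = 0.389873
  stratum District V: (130/1290)²·(1 − 27/130)·27.80²/27 = 0.230318
V̂(x̄_st) = 5.0657
SE(x̄_st) = √5.0657 = 2.25071

x̄_st ≈ 62.591, SE ≈ 2.25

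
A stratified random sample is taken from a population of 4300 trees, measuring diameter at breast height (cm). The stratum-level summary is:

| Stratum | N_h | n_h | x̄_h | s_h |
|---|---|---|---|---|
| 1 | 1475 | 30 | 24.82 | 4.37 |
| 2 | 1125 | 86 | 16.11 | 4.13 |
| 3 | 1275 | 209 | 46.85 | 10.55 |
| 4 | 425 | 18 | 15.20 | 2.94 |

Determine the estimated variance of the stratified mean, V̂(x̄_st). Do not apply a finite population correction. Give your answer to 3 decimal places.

V̂(x̄_st) ≈ 0.140

V̂(x̄_st) = Σ W_h² s_h²/n_h, with W_h = N_h/N and N = 4300:
  stratum 1: (1475/4300)²·4.37²/30 = 0.0749012
  stratum 2: (1125/4300)²·4.13²/86 = 0.0135759
  stratum 3: (1275/4300)²·10.55²/209 = 0.0468212
  stratum 4: (425/4300)²·2.94²/18 = 0.00469097
V̂(x̄_st) = 0.139989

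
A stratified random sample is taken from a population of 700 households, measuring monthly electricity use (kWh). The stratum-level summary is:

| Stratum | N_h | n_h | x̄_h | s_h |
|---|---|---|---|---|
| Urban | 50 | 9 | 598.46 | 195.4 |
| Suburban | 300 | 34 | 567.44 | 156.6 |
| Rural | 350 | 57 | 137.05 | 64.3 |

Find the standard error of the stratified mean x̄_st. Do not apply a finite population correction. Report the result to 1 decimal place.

SE(x̄_st) ≈ 13.1

V̂(x̄_st) = Σ W_h² s_h²/n_h, with W_h = N_h/N and N = 700:
  stratum Urban: (50/700)²·195.4²/9 = 21.6446
  stratum Suburban: (300/700)²·156.6²/34 = 132.48
  stratum Rural: (350/700)²·64.3²/57 = 18.1337
V̂(x̄_st) = 172.259
SE(x̄_st) = √172.259 = 13.1247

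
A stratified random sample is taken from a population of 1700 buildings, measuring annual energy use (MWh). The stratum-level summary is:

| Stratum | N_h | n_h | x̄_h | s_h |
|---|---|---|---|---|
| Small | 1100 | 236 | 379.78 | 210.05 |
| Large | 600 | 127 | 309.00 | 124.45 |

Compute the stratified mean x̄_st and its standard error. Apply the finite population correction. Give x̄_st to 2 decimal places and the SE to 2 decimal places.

x̄_st = Σ W_h x̄_h = (1100·379.78 + 600·309.00)/1700 = 354.79882
V̂(x̄_st) = Σ W_h² (1 − n_h/N_h) s_h²/n_h, with W_h = N_h/N and N = 1700:
  stratum Small: (1100/1700)²·(1 − 236/1100)·210.05²/236 = 61.4811
  stratum Large: (600/1700)²·(1 − 127/600)·124.45²/127 = 11.9757
V̂(x̄_st) = 73.4568
SE(x̄_st) = √73.4568 = 8.5707

x̄_st ≈ 354.80, SE ≈ 8.57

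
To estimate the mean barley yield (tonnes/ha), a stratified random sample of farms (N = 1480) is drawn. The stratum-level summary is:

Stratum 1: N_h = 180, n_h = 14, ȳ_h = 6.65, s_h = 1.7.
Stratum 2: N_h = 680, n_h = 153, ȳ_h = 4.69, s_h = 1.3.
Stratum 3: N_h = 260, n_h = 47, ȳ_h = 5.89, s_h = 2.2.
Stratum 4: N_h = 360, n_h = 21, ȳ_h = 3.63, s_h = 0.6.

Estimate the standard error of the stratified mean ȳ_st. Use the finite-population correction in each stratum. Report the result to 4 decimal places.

SE(ȳ_st) ≈ 0.0905

V̂(ȳ_st) = Σ W_h² (1 − n_h/N_h) s_h²/n_h, with W_h = N_h/N and N = 1480:
  stratum 1: (180/1480)²·(1 − 14/180)·1.7²/14 = 0.00281596
  stratum 2: (680/1480)²·(1 − 153/680)·1.3²/153 = 0.00180714
  stratum 3: (260/1480)²·(1 − 47/260)·2.2²/47 = 0.00260362
  stratum 4: (360/1480)²·(1 − 21/360)·0.6²/21 = 0.000955129
V̂(ȳ_st) = 0.00818185
SE(ȳ_st) = √0.00818185 = 0.0904536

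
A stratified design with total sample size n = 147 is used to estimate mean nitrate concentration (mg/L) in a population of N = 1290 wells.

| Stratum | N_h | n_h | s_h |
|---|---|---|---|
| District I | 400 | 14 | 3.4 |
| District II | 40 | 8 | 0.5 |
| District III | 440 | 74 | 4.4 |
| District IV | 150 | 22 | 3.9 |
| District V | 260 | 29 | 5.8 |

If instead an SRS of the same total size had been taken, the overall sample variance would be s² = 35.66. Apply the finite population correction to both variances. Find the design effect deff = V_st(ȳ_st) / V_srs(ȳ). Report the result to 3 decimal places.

V̂(ȳ_st) = Σ W_h² (1 − n_h/N_h) s_h²/n_h, with W_h = N_h/N and N = 1290:
  stratum District I: (400/1290)²·(1 − 14/400)·3.4²/14 = 0.0766122
  stratum District II: (40/1290)²·(1 − 8/40)·0.5²/8 = 2.4037e-05
  stratum District III: (440/1290)²·(1 − 74/440)·4.4²/74 = 0.0253179
  stratum District IV: (150/1290)²·(1 − 22/150)·3.9²/22 = 0.00797679
  stratum District V: (260/1290)²·(1 − 29/260)·5.8²/29 = 0.0418662
V_st = 0.151797
V_srs = (1 − 147/1290)·35.66/147 = 0.214942
deff = V_st / V_srs = 0.151797/0.214942 = 0.7062

deff ≈ 0.706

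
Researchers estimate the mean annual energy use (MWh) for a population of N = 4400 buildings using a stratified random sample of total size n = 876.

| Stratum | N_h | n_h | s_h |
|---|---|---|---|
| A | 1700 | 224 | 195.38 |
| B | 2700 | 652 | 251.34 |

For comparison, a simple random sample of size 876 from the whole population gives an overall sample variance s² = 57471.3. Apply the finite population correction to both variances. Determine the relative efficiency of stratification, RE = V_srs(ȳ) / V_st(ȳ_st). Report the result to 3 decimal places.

RE ≈ 1.056

V̂(ȳ_st) = Σ W_h² (1 − n_h/N_h) s_h²/n_h, with W_h = N_h/N and N = 4400:
  stratum A: (1700/4400)²·(1 − 224/1700)·195.38²/224 = 22.0873
  stratum B: (2700/4400)²·(1 − 652/2700)·251.34²/652 = 27.6735
V_st = 49.7608
V_srs = (1 − 876/4400)·57471.3/876 = 52.5448
Relative efficiency = V_srs / V_st = 52.5448/49.7608 = 1.0559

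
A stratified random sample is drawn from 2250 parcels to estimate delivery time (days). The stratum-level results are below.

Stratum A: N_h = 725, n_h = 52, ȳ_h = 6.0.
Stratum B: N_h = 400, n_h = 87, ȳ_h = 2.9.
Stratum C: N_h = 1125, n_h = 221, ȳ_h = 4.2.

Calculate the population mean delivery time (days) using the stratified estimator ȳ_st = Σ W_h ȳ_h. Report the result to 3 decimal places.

ȳ_st ≈ 4.549

N = Σ N_h = 2250. Stratum weights W_h = N_h/N.
ȳ_st = (725·6.0 + 400·2.9 + 1125·4.2) / 2250 = 4.54889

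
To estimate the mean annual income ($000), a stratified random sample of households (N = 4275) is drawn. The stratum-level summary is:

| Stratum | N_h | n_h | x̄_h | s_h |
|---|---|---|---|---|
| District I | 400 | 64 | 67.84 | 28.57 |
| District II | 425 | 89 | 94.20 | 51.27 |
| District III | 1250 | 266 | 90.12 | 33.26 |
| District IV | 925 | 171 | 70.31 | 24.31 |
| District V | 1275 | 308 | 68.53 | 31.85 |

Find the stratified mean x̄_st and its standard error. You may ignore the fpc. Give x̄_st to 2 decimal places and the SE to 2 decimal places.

x̄_st = Σ W_h x̄_h = (400·67.84 + 425·94.20 + 1250·90.12 + 925·70.31 + 1275·68.53)/4275 = 77.71544
V̂(x̄_st) = Σ W_h² s_h²/n_h, with W_h = N_h/N and N = 4275:
  stratum District I: (400/4275)²·28.57²/64 = 0.111658
  stratum District II: (425/4275)²·51.27²/89 = 0.291905
  stratum District III: (1250/4275)²·33.26²/266 = 0.355558
  stratum District IV: (925/4275)²·24.31²/171 = 0.161802
  stratum District V: (1275/4275)²·31.85²/308 = 0.292965
V̂(x̄_st) = 1.21389
SE(x̄_st) = √1.21389 = 1.10177

x̄_st ≈ 77.72, SE ≈ 1.10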